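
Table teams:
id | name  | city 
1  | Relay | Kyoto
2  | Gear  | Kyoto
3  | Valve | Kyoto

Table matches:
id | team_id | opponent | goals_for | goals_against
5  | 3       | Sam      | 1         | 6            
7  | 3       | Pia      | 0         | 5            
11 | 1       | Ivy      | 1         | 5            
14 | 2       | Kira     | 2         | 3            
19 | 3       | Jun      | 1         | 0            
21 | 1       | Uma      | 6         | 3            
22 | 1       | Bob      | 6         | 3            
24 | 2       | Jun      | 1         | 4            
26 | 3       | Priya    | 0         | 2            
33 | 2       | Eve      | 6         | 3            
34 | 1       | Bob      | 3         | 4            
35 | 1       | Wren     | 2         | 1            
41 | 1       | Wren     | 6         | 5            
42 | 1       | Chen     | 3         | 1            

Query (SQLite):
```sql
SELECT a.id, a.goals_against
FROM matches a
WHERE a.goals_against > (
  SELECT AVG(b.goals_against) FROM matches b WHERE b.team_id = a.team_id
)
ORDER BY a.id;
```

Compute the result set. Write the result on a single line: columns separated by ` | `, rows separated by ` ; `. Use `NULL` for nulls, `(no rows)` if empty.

5 | 6 ; 7 | 5 ; 11 | 5 ; 24 | 4 ; 34 | 4 ; 41 | 5

For each matches row a, compute AVG(goals_against) over rows sharing a.team_id.
Keep row a if a.goals_against > that per-group AVG.
  team_id=1: AVG(goals_against) = 3.142857
  team_id=2: AVG(goals_against) = 3.333333
  team_id=3: AVG(goals_against) = 3.25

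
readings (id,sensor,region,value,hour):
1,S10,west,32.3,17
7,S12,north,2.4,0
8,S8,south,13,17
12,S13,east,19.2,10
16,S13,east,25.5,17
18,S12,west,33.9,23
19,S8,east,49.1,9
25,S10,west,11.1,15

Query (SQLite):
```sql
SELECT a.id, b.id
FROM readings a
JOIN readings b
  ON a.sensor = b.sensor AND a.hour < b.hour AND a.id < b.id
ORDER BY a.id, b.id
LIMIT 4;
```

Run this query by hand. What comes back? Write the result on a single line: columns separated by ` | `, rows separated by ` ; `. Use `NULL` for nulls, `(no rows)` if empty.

7 | 18 ; 12 | 16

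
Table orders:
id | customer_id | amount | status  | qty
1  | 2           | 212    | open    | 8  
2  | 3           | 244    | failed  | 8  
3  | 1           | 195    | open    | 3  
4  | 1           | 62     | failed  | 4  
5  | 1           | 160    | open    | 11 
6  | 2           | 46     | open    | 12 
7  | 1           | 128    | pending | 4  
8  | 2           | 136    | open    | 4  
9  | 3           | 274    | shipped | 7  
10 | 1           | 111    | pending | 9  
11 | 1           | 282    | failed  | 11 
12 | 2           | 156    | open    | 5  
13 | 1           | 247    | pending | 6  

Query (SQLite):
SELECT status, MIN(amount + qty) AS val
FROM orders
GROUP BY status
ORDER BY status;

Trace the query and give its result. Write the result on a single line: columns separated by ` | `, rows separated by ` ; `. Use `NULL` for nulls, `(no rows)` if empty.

failed | 66 ; open | 58 ; pending | 120 ; shipped | 281

For each row compute amount + qty.
Group by status; take MIN of the expression per group.
  failed: ids {2, 4, 11} → MIN(amount + qty)=66
  open: ids {1, 3, 5, 6, 8, 12} → MIN(amount + qty)=58
  pending: ids {7, 10, 13} → MIN(amount + qty)=120
  shipped: ids {9} → MIN(amount + qty)=281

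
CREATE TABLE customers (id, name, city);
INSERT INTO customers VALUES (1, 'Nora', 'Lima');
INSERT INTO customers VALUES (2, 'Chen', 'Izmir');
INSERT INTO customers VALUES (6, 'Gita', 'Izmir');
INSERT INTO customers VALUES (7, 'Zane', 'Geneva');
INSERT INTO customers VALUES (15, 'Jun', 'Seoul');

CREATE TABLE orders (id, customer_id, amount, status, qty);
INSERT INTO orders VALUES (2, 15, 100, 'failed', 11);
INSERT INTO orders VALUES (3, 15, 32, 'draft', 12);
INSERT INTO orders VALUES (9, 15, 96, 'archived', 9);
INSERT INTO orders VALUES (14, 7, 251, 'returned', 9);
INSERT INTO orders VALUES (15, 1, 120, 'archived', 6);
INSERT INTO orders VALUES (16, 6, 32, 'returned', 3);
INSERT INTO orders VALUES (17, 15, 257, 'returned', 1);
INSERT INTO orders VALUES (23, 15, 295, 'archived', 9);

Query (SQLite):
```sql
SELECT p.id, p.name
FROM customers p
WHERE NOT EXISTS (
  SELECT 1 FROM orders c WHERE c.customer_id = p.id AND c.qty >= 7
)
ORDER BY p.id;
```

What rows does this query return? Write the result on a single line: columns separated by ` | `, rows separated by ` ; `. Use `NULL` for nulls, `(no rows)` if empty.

1 | Nora ; 2 | Chen ; 6 | Gita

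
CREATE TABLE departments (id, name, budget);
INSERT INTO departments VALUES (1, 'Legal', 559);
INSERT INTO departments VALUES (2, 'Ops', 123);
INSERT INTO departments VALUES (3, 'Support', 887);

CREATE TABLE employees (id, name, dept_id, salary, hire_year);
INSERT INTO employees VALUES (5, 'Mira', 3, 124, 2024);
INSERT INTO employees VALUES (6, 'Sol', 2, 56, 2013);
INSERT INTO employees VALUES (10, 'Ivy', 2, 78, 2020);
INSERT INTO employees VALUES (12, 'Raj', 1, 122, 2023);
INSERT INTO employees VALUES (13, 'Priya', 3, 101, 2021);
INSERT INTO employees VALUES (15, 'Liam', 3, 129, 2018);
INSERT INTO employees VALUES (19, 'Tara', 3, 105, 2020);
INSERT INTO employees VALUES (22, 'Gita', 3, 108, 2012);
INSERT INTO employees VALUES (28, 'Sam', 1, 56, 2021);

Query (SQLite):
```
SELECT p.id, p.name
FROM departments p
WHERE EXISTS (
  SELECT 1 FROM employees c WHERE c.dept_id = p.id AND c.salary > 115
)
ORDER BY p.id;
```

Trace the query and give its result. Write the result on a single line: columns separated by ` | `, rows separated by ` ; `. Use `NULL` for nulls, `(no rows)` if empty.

For each departments row, check whether any employees with matching dept_id has salary > 115.
Keep rows where that is true.

1 | Legal ; 3 | Support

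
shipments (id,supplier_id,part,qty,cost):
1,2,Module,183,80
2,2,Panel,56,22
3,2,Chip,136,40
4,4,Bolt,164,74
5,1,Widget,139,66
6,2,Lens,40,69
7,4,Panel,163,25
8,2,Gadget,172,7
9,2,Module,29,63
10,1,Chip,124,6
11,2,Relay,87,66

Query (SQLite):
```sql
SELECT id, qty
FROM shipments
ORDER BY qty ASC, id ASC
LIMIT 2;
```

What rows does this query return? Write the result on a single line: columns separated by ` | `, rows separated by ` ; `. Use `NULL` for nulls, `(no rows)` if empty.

9 | 29 ; 6 | 40

Sort by qty asc, tiebreak id asc: (29, id=9), (40, id=6), (56, id=2), (87, id=11), (124, id=10) …. Take first 2.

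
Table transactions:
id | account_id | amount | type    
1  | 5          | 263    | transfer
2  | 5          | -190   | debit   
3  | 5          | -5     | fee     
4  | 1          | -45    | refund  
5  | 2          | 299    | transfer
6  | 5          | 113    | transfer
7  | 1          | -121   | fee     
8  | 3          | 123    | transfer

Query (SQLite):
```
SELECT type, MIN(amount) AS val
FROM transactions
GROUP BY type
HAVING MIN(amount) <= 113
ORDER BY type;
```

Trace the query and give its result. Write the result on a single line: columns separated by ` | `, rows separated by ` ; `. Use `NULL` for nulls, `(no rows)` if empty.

Partition transactions by type; compute MIN(amount) within each group.
HAVING: keep groups where MIN(amount) <= 113.
  debit: ids {2} → MIN(amount)=-190
  fee: ids {3, 7} → MIN(amount)=-121
  refund: ids {4} → MIN(amount)=-45
  transfer: ids {1, 5, 6, 8} → MIN(amount)=113

debit | -190 ; fee | -121 ; refund | -45 ; transfer | 113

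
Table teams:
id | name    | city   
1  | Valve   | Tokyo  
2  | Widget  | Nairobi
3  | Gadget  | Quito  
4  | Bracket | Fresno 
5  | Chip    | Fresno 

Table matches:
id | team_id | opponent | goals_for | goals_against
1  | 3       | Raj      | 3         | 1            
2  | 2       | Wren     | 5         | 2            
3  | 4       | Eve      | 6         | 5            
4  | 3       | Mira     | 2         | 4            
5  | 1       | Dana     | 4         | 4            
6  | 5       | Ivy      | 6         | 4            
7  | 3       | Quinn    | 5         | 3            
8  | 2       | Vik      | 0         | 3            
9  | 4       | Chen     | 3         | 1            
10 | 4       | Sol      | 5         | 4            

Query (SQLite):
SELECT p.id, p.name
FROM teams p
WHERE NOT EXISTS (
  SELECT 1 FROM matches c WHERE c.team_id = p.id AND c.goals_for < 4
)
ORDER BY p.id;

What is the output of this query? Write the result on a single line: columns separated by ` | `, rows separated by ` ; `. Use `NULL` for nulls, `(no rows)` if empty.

For each teams row, check whether any matches with matching team_id has goals_for < 4.
Keep rows where that is false.

1 | Valve ; 5 | Chip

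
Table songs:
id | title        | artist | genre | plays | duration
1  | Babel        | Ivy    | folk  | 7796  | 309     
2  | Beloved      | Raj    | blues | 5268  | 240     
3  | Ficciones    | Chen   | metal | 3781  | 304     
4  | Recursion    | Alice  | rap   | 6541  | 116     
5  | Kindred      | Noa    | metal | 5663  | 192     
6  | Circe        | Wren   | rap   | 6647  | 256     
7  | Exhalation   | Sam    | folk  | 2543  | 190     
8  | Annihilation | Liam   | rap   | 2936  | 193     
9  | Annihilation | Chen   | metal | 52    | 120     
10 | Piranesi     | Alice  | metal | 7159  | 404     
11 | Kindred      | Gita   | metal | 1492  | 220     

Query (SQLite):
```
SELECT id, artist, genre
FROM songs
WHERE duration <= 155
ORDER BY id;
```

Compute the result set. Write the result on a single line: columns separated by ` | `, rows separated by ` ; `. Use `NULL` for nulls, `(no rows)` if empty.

4 | Alice | rap ; 9 | Chen | metal

duration <= 155: ids {4, 9}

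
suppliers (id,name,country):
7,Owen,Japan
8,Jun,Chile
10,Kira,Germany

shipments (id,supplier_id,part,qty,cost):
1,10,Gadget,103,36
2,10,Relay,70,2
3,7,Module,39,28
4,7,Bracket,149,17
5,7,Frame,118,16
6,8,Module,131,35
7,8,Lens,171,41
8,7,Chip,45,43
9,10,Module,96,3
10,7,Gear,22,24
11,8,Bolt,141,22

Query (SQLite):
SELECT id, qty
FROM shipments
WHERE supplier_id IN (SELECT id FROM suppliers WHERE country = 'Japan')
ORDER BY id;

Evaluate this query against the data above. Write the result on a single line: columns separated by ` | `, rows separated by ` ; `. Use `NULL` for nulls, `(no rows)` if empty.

3 | 39 ; 4 | 149 ; 5 | 118 ; 8 | 45 ; 10 | 22

Inner query: suppliers.id where country = 'Japan'.
Outer: keep shipments rows whose supplier_id is in that set.
Inner query → {7}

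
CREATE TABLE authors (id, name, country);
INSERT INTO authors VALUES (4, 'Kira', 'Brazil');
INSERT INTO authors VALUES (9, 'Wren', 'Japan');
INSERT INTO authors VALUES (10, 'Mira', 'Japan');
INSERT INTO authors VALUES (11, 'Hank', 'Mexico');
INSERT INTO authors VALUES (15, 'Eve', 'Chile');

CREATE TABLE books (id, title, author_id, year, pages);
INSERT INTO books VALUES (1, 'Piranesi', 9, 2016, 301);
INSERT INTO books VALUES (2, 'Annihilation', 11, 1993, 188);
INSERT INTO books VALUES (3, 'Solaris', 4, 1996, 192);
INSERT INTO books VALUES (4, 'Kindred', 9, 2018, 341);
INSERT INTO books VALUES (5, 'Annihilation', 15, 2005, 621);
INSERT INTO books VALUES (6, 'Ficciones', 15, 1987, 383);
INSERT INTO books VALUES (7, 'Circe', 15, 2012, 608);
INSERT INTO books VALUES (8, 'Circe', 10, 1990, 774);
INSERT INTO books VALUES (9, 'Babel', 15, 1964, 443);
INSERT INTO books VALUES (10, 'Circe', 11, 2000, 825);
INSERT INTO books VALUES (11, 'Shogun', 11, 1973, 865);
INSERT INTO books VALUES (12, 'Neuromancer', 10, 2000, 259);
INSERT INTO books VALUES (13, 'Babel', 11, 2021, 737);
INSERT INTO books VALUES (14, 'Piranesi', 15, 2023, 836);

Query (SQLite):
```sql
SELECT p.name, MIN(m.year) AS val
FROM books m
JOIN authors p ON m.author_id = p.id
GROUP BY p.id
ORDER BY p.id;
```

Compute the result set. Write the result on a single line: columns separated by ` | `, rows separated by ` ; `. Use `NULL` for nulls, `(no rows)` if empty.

Kira | 1996 ; Wren | 2016 ; Mira | 1990 ; Hank | 1973 ; Eve | 1964

Join each books row to its authors via author_id.
Group joined rows by authors.id; compute MIN(m.year) per group.
  4: ids {3} → MIN(m.year)=1996
  9: ids {1, 4} → MIN(m.year)=2016
  10: ids {8, 12} → MIN(m.year)=1990
  11: ids {2, 10, 11, 13} → MIN(m.year)=1973
  15: ids {5, 6, 7, 9, 14} → MIN(m.year)=1964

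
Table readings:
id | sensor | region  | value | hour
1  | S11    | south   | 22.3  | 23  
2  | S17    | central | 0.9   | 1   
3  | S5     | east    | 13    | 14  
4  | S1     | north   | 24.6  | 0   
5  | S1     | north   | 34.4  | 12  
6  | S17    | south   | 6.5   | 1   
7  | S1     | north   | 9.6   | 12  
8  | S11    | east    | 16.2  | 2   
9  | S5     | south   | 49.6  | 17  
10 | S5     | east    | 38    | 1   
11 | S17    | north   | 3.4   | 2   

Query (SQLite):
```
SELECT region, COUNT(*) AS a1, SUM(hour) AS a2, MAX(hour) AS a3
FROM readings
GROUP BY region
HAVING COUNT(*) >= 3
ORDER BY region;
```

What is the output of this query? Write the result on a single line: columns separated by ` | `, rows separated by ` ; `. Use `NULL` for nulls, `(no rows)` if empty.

Group readings by region.
Per group compute: COUNT(*), SUM(hour), MAX(hour).
HAVING: drop groups with fewer than 3 rows.
  central: ids {2} → COUNT(*)=1, SUM(hour)=1, MAX(hour)=1
  east: ids {3, 8, 10} → COUNT(*)=3, SUM(hour)=17, MAX(hour)=14
  north: ids {4, 5, 7, 11} → COUNT(*)=4, SUM(hour)=26, MAX(hour)=12
  south: ids {1, 6, 9} → COUNT(*)=3, SUM(hour)=41, MAX(hour)=23

east | 3 | 17 | 14 ; north | 4 | 26 | 12 ; south | 3 | 41 | 23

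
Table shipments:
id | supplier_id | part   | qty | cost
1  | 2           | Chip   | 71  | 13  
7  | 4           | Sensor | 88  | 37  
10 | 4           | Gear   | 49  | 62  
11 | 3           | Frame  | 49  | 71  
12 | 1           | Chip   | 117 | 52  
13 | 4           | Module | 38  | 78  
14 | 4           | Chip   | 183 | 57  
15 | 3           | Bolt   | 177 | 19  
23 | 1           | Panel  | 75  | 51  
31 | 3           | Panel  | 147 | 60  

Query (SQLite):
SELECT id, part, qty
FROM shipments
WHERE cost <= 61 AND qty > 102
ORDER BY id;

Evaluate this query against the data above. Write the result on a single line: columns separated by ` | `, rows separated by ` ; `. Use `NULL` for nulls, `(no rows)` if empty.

12 | Chip | 117 ; 14 | Chip | 183 ; 15 | Bolt | 177 ; 31 | Panel | 147

cost <= 61: ids {1, 7, 12, 14, 15, 23, 31}
qty > 102: ids {12, 14, 15, 31}
Combine with AND.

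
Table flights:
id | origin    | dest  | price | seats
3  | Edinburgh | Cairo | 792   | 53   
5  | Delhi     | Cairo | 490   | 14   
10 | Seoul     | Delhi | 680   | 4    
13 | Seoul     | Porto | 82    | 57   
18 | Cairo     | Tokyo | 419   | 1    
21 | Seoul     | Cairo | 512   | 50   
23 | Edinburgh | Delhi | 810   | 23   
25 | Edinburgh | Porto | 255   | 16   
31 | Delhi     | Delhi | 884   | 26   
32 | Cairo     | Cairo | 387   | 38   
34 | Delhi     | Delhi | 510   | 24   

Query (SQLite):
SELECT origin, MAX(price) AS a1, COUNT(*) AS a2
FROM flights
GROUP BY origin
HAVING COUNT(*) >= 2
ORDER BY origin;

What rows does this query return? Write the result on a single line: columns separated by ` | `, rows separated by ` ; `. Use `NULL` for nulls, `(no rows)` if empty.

Cairo | 419 | 2 ; Delhi | 884 | 3 ; Edinburgh | 810 | 3 ; Seoul | 680 | 3

Group flights by origin.
Per group compute: MAX(price), COUNT(*).
HAVING: drop groups with fewer than 2 rows.
  Cairo: ids {18, 32} → MAX(price)=419, COUNT(*)=2
  Delhi: ids {5, 31, 34} → MAX(price)=884, COUNT(*)=3
  Edinburgh: ids {3, 23, 25} → MAX(price)=810, COUNT(*)=3
  Seoul: ids {10, 13, 21} → MAX(price)=680, COUNT(*)=3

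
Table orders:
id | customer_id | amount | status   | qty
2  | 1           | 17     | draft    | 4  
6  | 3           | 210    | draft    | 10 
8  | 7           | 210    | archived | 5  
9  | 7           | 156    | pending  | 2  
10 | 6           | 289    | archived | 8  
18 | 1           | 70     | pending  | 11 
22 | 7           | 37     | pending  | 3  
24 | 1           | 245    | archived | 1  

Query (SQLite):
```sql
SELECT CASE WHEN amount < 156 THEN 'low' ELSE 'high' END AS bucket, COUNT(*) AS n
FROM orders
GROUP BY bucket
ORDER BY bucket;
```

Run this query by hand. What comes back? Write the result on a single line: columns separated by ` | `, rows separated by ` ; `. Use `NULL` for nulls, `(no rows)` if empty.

Bucket rows by amount < 156 → 'low' else 'high'; count each bucket.

high | 5 ; low | 3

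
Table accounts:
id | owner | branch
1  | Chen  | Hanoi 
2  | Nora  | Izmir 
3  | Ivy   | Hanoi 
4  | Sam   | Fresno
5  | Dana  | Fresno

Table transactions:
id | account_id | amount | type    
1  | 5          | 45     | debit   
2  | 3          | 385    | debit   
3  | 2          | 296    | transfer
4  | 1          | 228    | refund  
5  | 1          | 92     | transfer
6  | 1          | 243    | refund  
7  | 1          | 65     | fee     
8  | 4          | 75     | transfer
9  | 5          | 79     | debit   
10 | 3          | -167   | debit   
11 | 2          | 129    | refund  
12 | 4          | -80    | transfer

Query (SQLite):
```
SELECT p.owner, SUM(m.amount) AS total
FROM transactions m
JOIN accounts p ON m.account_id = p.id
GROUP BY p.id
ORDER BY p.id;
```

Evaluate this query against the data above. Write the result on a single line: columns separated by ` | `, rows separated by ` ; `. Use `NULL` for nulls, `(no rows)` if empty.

Chen | 628 ; Nora | 425 ; Ivy | 218 ; Sam | -5 ; Dana | 124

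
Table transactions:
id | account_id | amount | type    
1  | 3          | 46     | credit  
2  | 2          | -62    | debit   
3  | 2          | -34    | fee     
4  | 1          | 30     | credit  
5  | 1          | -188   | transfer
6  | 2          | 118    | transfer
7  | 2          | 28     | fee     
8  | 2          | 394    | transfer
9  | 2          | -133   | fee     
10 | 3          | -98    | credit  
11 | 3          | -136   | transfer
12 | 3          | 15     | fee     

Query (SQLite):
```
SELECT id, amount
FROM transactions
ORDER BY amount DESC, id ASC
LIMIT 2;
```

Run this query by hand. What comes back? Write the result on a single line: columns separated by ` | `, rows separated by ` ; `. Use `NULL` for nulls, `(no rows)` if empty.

8 | 394 ; 6 | 118

Sort by amount desc, tiebreak id asc: (394, id=8), (118, id=6), (46, id=1), (30, id=4), (28, id=7) …. Take first 2.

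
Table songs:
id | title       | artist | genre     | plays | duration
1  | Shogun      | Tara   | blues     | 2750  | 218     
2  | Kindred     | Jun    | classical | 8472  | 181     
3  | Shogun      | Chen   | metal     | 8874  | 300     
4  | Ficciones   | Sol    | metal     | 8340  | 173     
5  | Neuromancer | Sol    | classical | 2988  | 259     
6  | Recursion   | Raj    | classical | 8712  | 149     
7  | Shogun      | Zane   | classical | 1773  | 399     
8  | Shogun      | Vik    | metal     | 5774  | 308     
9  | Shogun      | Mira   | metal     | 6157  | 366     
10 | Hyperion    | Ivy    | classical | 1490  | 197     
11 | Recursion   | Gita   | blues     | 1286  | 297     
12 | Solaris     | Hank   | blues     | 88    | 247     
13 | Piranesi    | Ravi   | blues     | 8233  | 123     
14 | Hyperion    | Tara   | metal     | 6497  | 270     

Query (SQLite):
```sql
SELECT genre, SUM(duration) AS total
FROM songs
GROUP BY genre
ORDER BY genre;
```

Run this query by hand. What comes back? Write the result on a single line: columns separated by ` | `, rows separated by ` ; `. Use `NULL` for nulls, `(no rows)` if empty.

Partition songs by genre; compute SUM(duration) within each group.
  blues: ids {1, 11, 12, 13} → SUM(duration)=885
  classical: ids {2, 5, 6, 7, 10} → SUM(duration)=1185
  metal: ids {3, 4, 8, 9, 14} → SUM(duration)=1417

blues | 885 ; classical | 1185 ; metal | 1417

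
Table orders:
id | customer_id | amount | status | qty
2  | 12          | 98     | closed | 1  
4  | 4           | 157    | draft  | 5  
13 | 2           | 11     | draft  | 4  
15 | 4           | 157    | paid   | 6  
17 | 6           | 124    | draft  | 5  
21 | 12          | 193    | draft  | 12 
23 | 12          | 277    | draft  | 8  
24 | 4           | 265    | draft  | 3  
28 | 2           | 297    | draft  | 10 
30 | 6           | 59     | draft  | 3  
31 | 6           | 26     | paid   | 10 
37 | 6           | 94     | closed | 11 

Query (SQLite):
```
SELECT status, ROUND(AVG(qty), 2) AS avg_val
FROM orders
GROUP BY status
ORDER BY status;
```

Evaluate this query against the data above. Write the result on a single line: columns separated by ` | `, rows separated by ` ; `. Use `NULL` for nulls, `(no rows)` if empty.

Partition orders by status; compute ROUND(AVG(qty), 2) within each group.
  closed: ids {2, 37} → ROUND(AVG(qty), 2)=6
  draft: ids {4, 13, 17, 21, 23, 24, 28, 30} → ROUND(AVG(qty), 2)=6.25
  paid: ids {15, 31} → ROUND(AVG(qty), 2)=8

closed | 6 ; draft | 6.25 ; paid | 8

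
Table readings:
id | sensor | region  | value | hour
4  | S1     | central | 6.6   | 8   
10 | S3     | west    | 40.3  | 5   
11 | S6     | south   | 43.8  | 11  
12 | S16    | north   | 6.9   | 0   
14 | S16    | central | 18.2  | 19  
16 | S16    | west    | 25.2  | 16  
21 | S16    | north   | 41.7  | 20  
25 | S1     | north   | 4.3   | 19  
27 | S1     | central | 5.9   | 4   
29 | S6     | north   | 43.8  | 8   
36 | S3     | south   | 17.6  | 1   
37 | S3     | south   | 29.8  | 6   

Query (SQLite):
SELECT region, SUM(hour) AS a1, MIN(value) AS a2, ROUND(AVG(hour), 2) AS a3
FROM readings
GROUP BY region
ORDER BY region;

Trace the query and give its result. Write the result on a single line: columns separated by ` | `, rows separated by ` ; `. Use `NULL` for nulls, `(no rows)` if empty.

Group readings by region.
Per group compute: SUM(hour), MIN(value), ROUND(AVG(hour), 2).
  central: ids {4, 14, 27} → SUM(hour)=31, MIN(value)=5.9, ROUND(AVG(hour), 2)=10.33
  north: ids {12, 21, 25, 29} → SUM(hour)=47, MIN(value)=4.3, ROUND(AVG(hour), 2)=11.75
  south: ids {11, 36, 37} → SUM(hour)=18, MIN(value)=17.6, ROUND(AVG(hour), 2)=6
  west: ids {10, 16} → SUM(hour)=21, MIN(value)=25.2, ROUND(AVG(hour), 2)=10.5

central | 31 | 5.9 | 10.33 ; north | 47 | 4.3 | 11.75 ; south | 18 | 17.6 | 6 ; west | 21 | 25.2 | 10.5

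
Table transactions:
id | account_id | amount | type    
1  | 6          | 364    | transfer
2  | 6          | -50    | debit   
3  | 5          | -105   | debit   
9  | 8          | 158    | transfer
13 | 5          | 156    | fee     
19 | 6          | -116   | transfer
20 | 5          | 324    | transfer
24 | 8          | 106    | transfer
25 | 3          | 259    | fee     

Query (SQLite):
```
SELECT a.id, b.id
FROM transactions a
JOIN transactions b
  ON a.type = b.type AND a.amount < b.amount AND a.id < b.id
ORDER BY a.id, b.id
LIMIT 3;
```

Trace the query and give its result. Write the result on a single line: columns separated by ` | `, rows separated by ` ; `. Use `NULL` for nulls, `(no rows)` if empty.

Pairs (a,b) with same type, a.amount < b.amount, a.id < b.id.
type groups: debit:{2,3} fee:{13,25} transfer:{1,9,19,20,24}
Ordered by (a.id, b.id); first 3.

9 | 20 ; 13 | 25 ; 19 | 20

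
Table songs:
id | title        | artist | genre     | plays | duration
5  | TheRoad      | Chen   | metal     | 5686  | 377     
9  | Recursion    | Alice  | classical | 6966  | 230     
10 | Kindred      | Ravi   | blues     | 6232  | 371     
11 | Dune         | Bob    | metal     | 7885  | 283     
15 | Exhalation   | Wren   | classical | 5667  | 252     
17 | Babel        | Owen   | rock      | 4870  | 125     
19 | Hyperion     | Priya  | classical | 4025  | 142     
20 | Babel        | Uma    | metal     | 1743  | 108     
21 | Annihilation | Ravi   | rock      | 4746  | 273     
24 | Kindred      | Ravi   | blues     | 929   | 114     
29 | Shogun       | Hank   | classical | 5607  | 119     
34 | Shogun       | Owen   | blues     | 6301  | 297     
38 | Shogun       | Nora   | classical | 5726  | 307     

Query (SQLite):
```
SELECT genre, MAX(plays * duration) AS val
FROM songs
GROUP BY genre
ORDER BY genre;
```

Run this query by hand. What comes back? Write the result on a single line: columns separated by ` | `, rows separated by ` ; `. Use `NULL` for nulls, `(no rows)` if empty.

blues | 2312072 ; classical | 1757882 ; metal | 2231455 ; rock | 1295658

For each row compute plays * duration.
Group by genre; take MAX of the expression per group.
  blues: ids {10, 24, 34} → MAX(plays * duration)=2312072
  classical: ids {9, 15, 19, 29, 38} → MAX(plays * duration)=1757882
  metal: ids {5, 11, 20} → MAX(plays * duration)=2231455
  rock: ids {17, 21} → MAX(plays * duration)=1295658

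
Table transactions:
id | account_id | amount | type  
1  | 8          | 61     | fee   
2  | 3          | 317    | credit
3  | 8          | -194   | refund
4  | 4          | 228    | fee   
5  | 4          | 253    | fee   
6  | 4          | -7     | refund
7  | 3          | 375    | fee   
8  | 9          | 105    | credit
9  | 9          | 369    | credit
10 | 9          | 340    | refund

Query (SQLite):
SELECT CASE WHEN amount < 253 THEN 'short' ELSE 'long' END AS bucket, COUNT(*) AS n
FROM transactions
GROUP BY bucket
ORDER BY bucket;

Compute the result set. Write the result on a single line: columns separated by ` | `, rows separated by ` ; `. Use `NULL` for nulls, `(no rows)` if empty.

long | 5 ; short | 5

Bucket rows by amount < 253 → 'short' else 'long'; count each bucket.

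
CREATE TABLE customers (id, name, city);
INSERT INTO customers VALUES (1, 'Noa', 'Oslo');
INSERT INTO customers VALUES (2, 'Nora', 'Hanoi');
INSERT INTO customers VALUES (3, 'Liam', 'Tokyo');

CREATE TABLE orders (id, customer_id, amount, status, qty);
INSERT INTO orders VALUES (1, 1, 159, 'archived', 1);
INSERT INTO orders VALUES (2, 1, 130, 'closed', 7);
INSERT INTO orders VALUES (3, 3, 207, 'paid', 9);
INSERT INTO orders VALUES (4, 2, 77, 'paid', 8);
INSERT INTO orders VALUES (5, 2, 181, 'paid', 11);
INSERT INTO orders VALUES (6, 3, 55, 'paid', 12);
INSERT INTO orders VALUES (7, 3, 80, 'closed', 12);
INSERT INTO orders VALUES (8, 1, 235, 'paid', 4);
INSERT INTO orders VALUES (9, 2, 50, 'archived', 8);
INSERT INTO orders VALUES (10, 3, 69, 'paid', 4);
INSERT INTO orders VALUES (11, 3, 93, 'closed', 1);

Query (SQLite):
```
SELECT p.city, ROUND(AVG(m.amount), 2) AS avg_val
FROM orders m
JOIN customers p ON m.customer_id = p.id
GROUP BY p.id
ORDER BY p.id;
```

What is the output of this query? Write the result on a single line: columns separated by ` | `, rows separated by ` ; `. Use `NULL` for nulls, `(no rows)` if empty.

Join each orders row to its customers via customer_id.
Group joined rows by customers.id; compute ROUND(AVG(m.amount), 2) per group.
  1: ids {1, 2, 8} → ROUND(AVG(m.amount), 2)=174.67
  2: ids {4, 5, 9} → ROUND(AVG(m.amount), 2)=102.67
  3: ids {3, 6, 7, 10, 11} → ROUND(AVG(m.amount), 2)=100.8

Oslo | 174.67 ; Hanoi | 102.67 ; Tokyo | 100.8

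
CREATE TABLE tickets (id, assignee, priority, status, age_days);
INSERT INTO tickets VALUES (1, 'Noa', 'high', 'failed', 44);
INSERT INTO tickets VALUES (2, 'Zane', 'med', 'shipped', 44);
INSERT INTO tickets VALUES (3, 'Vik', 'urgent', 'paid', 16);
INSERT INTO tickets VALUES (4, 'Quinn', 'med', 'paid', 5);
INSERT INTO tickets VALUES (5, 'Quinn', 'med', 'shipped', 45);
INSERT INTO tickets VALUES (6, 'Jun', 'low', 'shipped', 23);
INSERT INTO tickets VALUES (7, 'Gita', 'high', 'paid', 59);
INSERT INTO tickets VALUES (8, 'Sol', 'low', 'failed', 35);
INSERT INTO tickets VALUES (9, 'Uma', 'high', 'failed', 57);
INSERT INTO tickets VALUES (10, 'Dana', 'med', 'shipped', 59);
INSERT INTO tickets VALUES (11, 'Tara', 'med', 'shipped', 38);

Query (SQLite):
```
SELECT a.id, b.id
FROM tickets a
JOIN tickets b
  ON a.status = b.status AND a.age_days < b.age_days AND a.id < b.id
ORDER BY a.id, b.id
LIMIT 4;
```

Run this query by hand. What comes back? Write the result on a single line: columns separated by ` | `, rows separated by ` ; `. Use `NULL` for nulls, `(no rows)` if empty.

1 | 9 ; 2 | 5 ; 2 | 10 ; 3 | 7

Pairs (a,b) with same status, a.age_days < b.age_days, a.id < b.id.
status groups: failed:{1,8,9} paid:{3,4,7} shipped:{2,5,6,10,11}
Ordered by (a.id, b.id); first 4.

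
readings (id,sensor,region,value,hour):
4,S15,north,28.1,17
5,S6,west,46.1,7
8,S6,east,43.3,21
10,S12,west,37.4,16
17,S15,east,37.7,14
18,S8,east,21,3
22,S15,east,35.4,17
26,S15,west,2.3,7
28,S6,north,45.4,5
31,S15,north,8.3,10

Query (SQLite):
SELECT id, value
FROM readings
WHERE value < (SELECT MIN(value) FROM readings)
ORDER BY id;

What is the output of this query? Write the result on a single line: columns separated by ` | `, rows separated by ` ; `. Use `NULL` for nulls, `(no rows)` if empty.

(no rows)

Scalar subquery: MIN(value) over all readings rows = 2.3.
Keep rows where value < that value.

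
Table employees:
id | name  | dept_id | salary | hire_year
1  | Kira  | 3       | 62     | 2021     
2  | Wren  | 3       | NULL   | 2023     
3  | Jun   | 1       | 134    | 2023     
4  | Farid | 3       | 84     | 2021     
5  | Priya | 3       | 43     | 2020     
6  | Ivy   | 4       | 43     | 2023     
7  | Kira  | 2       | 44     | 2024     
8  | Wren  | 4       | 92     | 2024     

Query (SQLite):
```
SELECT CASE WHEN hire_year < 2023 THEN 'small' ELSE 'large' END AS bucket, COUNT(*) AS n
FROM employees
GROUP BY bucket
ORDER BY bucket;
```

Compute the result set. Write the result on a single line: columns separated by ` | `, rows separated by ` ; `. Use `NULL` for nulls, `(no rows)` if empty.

large | 5 ; small | 3

Bucket rows by hire_year < 2023 → 'small' else 'large'; count each bucket.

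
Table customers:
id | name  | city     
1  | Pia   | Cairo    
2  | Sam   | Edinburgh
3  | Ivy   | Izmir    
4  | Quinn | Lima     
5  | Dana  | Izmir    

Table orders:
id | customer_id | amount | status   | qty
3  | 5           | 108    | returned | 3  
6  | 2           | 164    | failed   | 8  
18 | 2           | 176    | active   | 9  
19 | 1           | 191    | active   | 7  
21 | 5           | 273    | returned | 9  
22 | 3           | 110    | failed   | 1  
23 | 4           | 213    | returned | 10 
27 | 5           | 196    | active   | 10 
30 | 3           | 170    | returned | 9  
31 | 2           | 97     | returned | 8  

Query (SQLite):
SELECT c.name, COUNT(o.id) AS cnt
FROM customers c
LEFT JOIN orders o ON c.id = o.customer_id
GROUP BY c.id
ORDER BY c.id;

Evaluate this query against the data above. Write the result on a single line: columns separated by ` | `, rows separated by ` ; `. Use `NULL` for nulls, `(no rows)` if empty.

Pia | 1 ; Sam | 3 ; Ivy | 2 ; Quinn | 1 ; Dana | 3

LEFT JOIN keeps every customers row; unmatched ones get NULL for orders columns.
Group by customers.id and compute COUNT(o.id). COUNT(col) of an all-NULL group is 0.
  1: ids {19} → COUNT(o.id)=1
  2: ids {6, 18, 31} → COUNT(o.id)=3
  3: ids {22, 30} → COUNT(o.id)=2
  4: ids {23} → COUNT(o.id)=1
  5: ids {3, 21, 27} → COUNT(o.id)=3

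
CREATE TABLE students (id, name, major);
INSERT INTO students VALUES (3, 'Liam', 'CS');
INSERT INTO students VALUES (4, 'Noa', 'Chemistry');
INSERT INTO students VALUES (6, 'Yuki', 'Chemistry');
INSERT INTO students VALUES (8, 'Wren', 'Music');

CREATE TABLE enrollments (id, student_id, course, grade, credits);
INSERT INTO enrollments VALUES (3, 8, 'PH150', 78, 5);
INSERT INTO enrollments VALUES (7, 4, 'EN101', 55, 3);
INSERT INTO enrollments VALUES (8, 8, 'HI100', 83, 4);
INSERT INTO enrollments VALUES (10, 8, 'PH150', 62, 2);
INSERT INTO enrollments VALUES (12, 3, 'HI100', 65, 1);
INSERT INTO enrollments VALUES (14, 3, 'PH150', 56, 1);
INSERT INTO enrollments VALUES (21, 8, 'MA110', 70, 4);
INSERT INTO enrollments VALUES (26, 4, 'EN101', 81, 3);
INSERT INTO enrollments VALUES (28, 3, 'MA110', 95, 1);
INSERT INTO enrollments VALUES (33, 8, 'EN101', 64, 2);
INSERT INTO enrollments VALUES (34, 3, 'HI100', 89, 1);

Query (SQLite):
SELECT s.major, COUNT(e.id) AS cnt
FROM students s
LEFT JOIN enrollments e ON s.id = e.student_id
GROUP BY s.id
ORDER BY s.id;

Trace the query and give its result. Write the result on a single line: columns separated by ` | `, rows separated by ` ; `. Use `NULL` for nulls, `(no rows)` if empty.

CS | 4 ; Chemistry | 2 ; Chemistry | 0 ; Music | 5

LEFT JOIN keeps every students row; unmatched ones get NULL for enrollments columns.
Group by students.id and compute COUNT(e.id). COUNT(col) of an all-NULL group is 0.
  3: ids {12, 14, 28, 34} → COUNT(e.id)=4
  4: ids {7, 26} → COUNT(e.id)=2
  6: ids {—} → COUNT(e.id)=0
  8: ids {3, 8, 10, 21, 33} → COUNT(e.id)=5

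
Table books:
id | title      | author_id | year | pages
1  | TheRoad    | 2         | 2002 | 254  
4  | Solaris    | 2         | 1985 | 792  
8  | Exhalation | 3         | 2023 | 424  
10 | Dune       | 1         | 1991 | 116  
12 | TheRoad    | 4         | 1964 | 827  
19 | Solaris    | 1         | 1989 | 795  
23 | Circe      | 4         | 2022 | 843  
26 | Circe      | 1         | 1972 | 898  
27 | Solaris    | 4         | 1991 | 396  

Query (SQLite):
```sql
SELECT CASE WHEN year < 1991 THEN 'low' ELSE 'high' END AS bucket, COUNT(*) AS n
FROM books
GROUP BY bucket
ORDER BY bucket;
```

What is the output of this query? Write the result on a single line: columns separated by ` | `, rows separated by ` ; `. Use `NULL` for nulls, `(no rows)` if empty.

high | 5 ; low | 4

Bucket rows by year < 1991 → 'low' else 'high'; count each bucket.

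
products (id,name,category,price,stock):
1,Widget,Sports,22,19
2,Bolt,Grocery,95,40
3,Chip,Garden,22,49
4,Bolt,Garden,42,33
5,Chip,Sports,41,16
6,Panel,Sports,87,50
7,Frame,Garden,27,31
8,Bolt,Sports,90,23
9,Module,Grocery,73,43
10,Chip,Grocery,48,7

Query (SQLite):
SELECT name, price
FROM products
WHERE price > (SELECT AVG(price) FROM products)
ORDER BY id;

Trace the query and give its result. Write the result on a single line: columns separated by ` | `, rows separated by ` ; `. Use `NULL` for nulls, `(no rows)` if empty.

Bolt | 95 ; Panel | 87 ; Bolt | 90 ; Module | 73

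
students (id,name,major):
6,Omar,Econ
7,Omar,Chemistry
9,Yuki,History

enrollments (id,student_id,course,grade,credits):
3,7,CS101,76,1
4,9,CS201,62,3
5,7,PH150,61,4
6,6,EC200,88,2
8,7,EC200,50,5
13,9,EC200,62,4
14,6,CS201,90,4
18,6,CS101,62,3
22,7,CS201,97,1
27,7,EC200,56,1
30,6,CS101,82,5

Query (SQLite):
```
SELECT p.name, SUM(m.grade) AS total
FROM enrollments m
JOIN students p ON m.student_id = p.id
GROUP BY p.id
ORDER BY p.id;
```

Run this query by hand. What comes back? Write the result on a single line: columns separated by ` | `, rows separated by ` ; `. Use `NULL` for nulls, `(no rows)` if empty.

Omar | 322 ; Omar | 340 ; Yuki | 124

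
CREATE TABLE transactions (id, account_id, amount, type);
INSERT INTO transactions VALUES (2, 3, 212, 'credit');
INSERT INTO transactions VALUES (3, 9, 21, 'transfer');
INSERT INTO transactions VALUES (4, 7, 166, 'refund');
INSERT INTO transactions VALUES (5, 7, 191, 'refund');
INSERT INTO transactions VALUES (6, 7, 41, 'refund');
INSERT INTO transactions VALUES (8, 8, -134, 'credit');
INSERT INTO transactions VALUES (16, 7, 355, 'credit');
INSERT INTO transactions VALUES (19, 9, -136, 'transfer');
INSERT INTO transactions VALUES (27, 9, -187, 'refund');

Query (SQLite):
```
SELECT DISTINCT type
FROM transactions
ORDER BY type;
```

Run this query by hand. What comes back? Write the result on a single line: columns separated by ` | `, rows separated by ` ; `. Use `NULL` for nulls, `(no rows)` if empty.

Collect distinct type values from transactions.

credit ; refund ; transfer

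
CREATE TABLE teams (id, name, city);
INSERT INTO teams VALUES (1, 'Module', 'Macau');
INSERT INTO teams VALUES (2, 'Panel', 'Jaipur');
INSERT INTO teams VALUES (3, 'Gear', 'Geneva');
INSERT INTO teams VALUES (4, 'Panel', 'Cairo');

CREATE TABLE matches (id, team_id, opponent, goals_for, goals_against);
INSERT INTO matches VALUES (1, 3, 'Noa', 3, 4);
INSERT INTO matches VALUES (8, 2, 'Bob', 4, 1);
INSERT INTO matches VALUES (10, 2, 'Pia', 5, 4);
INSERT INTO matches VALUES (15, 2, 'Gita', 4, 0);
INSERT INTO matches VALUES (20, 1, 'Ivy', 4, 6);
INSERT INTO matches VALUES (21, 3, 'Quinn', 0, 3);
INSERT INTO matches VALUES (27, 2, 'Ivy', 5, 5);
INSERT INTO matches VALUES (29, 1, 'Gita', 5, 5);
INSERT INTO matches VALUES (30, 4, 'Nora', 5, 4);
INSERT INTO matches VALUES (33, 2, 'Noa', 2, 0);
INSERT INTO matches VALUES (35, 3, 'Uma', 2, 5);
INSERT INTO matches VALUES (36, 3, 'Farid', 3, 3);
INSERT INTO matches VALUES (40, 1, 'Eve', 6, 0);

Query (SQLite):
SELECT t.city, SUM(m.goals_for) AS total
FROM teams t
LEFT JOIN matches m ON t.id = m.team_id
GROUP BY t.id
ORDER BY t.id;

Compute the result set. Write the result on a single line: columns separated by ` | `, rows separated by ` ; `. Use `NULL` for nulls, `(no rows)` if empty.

LEFT JOIN keeps every teams row; unmatched ones get NULL for matches columns.
Group by teams.id and compute SUM(m.goals_for). SUM over an all-NULL group is NULL.
  1: ids {20, 29, 40} → SUM(m.goals_for)=15
  2: ids {8, 10, 15, 27, 33} → SUM(m.goals_for)=20
  3: ids {1, 21, 35, 36} → SUM(m.goals_for)=8
  4: ids {30} → SUM(m.goals_for)=5

Macau | 15 ; Jaipur | 20 ; Geneva | 8 ; Cairo | 5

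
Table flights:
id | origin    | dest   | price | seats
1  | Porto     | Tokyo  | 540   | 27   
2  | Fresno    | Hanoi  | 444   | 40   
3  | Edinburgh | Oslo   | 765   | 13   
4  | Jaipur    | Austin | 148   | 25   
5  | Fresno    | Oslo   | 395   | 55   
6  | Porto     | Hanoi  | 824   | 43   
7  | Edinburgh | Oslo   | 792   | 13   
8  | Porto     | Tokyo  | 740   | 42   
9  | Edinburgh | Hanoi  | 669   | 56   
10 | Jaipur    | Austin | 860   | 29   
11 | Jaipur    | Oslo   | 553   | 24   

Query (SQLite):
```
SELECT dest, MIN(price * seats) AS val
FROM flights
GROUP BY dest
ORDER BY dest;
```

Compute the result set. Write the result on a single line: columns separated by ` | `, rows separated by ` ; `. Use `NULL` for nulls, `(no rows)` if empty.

Austin | 3700 ; Hanoi | 17760 ; Oslo | 9945 ; Tokyo | 14580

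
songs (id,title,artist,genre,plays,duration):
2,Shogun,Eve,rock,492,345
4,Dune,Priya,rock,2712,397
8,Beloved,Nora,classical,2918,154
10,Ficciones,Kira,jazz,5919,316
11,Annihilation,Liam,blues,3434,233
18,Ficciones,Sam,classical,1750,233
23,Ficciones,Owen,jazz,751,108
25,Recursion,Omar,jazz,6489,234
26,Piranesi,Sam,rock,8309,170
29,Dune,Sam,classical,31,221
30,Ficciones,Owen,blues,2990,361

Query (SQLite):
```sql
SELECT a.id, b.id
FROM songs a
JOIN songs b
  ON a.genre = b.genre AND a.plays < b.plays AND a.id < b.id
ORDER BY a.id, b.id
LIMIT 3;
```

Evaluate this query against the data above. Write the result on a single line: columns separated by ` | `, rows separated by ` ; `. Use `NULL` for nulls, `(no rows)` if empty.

2 | 4 ; 2 | 26 ; 4 | 26

Pairs (a,b) with same genre, a.plays < b.plays, a.id < b.id.
genre groups: blues:{11,30} classical:{8,18,29} jazz:{10,23,25} rock:{2,4,26}
Ordered by (a.id, b.id); first 3.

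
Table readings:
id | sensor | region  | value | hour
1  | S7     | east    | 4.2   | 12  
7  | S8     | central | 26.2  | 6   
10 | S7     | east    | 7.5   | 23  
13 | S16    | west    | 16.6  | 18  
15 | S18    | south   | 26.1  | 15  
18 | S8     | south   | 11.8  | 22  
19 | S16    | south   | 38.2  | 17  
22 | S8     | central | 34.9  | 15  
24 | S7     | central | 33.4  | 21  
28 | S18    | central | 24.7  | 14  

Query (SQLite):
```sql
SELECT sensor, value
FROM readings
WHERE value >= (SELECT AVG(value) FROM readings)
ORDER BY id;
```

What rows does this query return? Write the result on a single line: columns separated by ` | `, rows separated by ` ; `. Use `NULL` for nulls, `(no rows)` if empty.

Scalar subquery: AVG(value) over all readings rows = 22.36.
Keep rows where value >= that value.

S8 | 26.2 ; S18 | 26.1 ; S16 | 38.2 ; S8 | 34.9 ; S7 | 33.4 ; S18 | 24.7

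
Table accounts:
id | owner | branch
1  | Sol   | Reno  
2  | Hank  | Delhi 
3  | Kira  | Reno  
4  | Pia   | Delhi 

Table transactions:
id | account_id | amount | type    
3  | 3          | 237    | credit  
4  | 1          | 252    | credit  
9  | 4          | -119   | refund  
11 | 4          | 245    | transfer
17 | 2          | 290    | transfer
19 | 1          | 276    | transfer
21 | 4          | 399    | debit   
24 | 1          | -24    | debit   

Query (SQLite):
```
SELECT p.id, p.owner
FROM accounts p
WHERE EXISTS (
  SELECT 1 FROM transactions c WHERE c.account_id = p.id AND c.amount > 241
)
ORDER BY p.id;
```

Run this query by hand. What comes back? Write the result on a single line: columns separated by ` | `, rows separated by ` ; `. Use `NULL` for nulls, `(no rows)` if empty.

For each accounts row, check whether any transactions with matching account_id has amount > 241.
Keep rows where that is true.

1 | Sol ; 2 | Hank ; 4 | Pia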